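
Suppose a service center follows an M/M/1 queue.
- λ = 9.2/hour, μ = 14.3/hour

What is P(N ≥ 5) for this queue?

ρ = λ/μ = 9.2/14.3 = 0.64336
P(N ≥ n) = ρⁿ
P(N ≥ 5) = 0.64336^5
P(N ≥ 5) = 0.1102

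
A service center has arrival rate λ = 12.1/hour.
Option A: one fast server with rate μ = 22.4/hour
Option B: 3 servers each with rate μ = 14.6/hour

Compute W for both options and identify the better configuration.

Option A: single server μ = 22.4 (M/M/1)
  ρ_A = 12.1/22.4 = 0.5402
  W_A = 1/(μ-λ) = 1/(22.4-12.1) = 1/10.30 = 0.09709

Option B: 3 servers μ = 14.6 (M/M/3)
  ρ_B = λ/(cμ) = 12.1/(3×14.6) = 0.2763
  Offered load a = λ/μ = cρ = 12.1/14.6 = 0.8288
  P₀ = [ Σₙ₌₀^2 aⁿ/n! + a^3/(3!(1-ρ)) ]⁻¹
  Σ = a^0/0! + a^1/1! + a^2/2! = 1.0000 + 0.8288 + 0.3434 = 2.1722
  a^3/(3!(1-ρ)) = 0.5692/(6 × 0.7237) = 0.1311
  P₀ = 1/(2.1722 + 0.1311) = 0.4342
  Lq = P₀·a^3·ρ / (3!(1-ρ)²) = 0.43416 × 0.56924 × 0.27626 / (6 × 0.52381) = 0.02172
  Wq_B = Lq/λ = 0.02172/12.1 = 0.001795
  W_B = Wq_B + 1/μ = 0.001795 + 0.06849 = 0.07029

Since W_B = 0.07029 < W_A = 0.09709, Option B (multiple servers) has the shorter time in system.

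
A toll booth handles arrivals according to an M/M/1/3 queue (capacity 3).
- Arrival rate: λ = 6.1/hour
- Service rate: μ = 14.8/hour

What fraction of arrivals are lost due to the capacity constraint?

ρ = λ/μ = 6.1/14.8 = 0.41216
P₀ = (1-ρ)/(1-ρ^(K+1)) = (1-0.41216)/(1-0.41216^4) = 0.5878/0.9711 = 0.6053
P_K = P₀×ρ^K = 0.6053 × 0.41216^3 = 0.6053 × 0.07002 = 0.04238
Blocking probability = 4.24%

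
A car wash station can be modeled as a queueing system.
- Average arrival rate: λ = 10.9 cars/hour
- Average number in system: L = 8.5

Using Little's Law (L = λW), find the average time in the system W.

Little's Law: L = λW, so W = L/λ
W = 8.5/10.9 = 0.7798 hours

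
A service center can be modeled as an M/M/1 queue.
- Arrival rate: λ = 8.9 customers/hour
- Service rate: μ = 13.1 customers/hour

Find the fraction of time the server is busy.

Server utilization: ρ = λ/μ
ρ = 8.9/13.1 = 0.6794
The server is busy 67.94% of the time.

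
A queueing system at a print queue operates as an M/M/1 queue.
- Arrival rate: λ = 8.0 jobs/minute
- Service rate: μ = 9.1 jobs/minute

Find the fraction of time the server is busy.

Server utilization: ρ = λ/μ
ρ = 8.0/9.1 = 0.8791
The server is busy 87.91% of the time.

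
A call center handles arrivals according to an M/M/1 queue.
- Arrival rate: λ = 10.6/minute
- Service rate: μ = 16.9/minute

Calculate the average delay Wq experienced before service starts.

First, compute utilization: ρ = λ/μ = 10.6/16.9 = 0.6272
For M/M/1: Wq = λ/(μ(μ-λ))
Wq = 10.6/(16.9 × (16.9-10.6))
Wq = 10.6/(16.9 × 6.30)
Wq = 0.09956 minutes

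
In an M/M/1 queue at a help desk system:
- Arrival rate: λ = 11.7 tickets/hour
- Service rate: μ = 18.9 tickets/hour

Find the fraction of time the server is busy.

Server utilization: ρ = λ/μ
ρ = 11.7/18.9 = 0.6190
The server is busy 61.90% of the time.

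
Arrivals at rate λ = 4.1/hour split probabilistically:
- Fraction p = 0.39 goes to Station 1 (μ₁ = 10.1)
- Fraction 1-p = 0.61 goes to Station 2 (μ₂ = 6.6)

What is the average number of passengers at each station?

Effective rates: λ₁ = 4.1×0.39 = 1.599, λ₂ = 4.1×0.61 = 2.501
Station 1: ρ₁ = 1.599/10.1 = 0.1583, L₁ = ρ₁/(1-ρ₁) = 0.1583/(1-0.1583) = 0.1881
Station 2: ρ₂ = 2.501/6.6 = 0.378939, L₂ = ρ₂/(1-ρ₂) = 0.378939/(1-0.378939) = 0.6101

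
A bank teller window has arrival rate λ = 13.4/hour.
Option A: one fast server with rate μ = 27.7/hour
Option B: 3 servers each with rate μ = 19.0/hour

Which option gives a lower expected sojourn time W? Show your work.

Option A: single server μ = 27.7 (M/M/1)
  ρ_A = 13.4/27.7 = 0.4838
  W_A = 1/(μ-λ) = 1/(27.7-13.4) = 1/14.30 = 0.06993

Option B: 3 servers μ = 19.0 (M/M/3)
  ρ_B = λ/(cμ) = 13.4/(3×19.0) = 0.2351
  Offered load a = λ/μ = cρ = 13.4/19.0 = 0.7053
  P₀ = [ Σₙ₌₀^2 aⁿ/n! + a^3/(3!(1-ρ)) ]⁻¹
  Σ = a^0/0! + a^1/1! + a^2/2! = 1.0000 + 0.7053 + 0.2487 = 1.9540
  a^3/(3!(1-ρ)) = 0.350795/(6 × 0.764912) = 0.07643
  P₀ = 1/(1.9540 + 0.07643) = 0.4925
  Lq = P₀·a^3·ρ / (3!(1-ρ)²) = 0.4925 × 0.3508 × 0.2351 / (6 × 0.5851) = 0.01157
  Wq_B = Lq/λ = 0.01156986/13.4 = 0.00086342
  W_B = Wq_B + 1/μ = 0.00086342 + 0.052632 = 0.05350

Since W_B = 0.05350 < W_A = 0.06993, Option B (multiple servers) has the shorter time in system.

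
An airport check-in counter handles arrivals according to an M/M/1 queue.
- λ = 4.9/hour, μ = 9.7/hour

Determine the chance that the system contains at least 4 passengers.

ρ = λ/μ = 4.9/9.7 = 0.50515
P(N ≥ n) = ρⁿ
P(N ≥ 4) = 0.50515^4
P(N ≥ 4) = 0.06512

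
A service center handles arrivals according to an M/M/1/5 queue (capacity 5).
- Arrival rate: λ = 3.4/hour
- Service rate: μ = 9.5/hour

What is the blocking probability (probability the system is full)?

ρ = λ/μ = 3.4/9.5 = 0.35789
P₀ = (1-ρ)/(1-ρ^(K+1)) = (1-0.35789)/(1-0.35789^6) = 0.6421/0.9979 = 0.6435
P_K = P₀×ρ^K = 0.6435 × 0.35789^5 = 0.6435 × 0.005871 = 0.003778
Blocking probability = 0.38%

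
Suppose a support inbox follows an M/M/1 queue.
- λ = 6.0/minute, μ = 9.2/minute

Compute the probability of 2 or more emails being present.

ρ = λ/μ = 6.0/9.2 = 0.65217
P(N ≥ n) = ρⁿ
P(N ≥ 2) = 0.65217^2
P(N ≥ 2) = 0.4253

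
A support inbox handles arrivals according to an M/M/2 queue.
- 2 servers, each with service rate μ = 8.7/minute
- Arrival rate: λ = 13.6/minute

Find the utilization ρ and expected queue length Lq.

Traffic intensity: ρ = λ/(cμ) = 13.6/(2×8.7) = 0.7816
Since ρ = 0.7816 < 1, system is stable.
Offered load a = λ/μ = cρ = 13.6/8.7 = 1.5632
P₀ = [ Σₙ₌₀^1 aⁿ/n! + a^2/(2!(1-ρ)) ]⁻¹
Σ = a^0/0! + a^1/1! = 1.0000 + 1.5632 = 2.5632
a^2/(2!(1-ρ)) = 2.44365/(2 × 0.218391) = 5.5947
P₀ = 1/(2.5632 + 5.5947) = 0.1226
Lq = P₀·a^2·ρ / (2!(1-ρ)²) = 0.122581 × 2.44365 × 0.781609 / (2 × 0.0476945) = 2.4544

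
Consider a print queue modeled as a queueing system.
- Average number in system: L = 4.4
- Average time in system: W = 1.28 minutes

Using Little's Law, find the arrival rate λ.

Little's Law: L = λW, so λ = L/W
λ = 4.4/1.28 = 3.4375 jobs/minute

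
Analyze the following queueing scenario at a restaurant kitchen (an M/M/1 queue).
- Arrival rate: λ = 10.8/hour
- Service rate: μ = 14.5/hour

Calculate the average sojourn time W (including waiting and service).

First, compute utilization: ρ = λ/μ = 10.8/14.5 = 0.7448
For M/M/1: W = 1/(μ-λ)
W = 1/(14.5-10.8) = 1/3.70
W = 0.2703 hours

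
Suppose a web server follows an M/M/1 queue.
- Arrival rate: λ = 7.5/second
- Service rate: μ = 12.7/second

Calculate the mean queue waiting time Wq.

First, compute utilization: ρ = λ/μ = 7.5/12.7 = 0.5906
For M/M/1: Wq = λ/(μ(μ-λ))
Wq = 7.5/(12.7 × (12.7-7.5))
Wq = 7.5/(12.7 × 5.20)
Wq = 0.1136 seconds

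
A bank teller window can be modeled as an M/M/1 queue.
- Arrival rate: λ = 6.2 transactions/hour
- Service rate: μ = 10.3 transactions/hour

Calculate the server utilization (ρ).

Server utilization: ρ = λ/μ
ρ = 6.2/10.3 = 0.6019
The server is busy 60.19% of the time.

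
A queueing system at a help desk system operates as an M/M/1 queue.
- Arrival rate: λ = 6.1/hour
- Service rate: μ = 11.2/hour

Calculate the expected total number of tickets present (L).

ρ = λ/μ = 6.1/11.2 = 0.5446
For M/M/1: L = λ/(μ-λ)
L = 6.1/(11.2-6.1) = 6.1/5.10
L = 1.1961 tickets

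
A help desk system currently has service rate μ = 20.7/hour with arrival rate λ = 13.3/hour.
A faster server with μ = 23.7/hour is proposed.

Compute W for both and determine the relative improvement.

System 1: ρ₁ = 13.3/20.7 = 0.6425, W₁ = 1/(20.7-13.3) = 0.13514
System 2: ρ₂ = 13.3/23.7 = 0.5612, W₂ = 1/(23.7-13.3) = 0.096154
Improvement: (W₁-W₂)/W₁ = (0.13514-0.096154)/0.13514 = 28.85%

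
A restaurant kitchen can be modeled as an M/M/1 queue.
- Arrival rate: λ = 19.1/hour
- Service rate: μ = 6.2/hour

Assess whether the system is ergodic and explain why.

Stability requires ρ = λ/(cμ) < 1
ρ = 19.1/(1 × 6.2) = 19.1/6.20 = 3.0806
Since 3.0806 ≥ 1, the system is UNSTABLE.
Queue grows without bound. Need μ > λ = 19.1.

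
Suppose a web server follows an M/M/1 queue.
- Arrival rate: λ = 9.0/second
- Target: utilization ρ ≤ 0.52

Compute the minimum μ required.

ρ = λ/μ, so μ = λ/ρ
μ ≥ 9.0/0.52 = 17.3077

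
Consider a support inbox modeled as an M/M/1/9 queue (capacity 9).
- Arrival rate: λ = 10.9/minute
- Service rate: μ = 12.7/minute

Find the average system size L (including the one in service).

ρ = λ/μ = 10.9/12.7 = 0.858268
P₀ = (1-ρ)/(1-ρ^(K+1)) = (1-0.858268)/(1-0.858268^10) = 0.14173/0.78312 = 0.1810
P_K = P₀×ρ^K = 0.18098 × 0.858268^9 = 0.18098 × 0.25270 = 0.04573
L = ρ[1 - (K+1)ρ^K + Kρ^(K+1)] / [(1-ρ)(1-ρ^(K+1))]
L = 0.858268 × (1 - 10×0.2527006 + 9×0.2168848) / ((1 - 0.858268) × (1 - 0.2168848)) = 3.2861 emails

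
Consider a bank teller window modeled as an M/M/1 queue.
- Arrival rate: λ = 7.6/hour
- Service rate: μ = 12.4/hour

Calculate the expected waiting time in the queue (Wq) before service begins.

First, compute utilization: ρ = λ/μ = 7.6/12.4 = 0.6129
For M/M/1: Wq = λ/(μ(μ-λ))
Wq = 7.6/(12.4 × (12.4-7.6))
Wq = 7.6/(12.4 × 4.80)
Wq = 0.1277 hours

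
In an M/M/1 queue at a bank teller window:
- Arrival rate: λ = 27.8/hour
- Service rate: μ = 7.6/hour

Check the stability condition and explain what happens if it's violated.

Stability requires ρ = λ/(cμ) < 1
ρ = 27.8/(1 × 7.6) = 27.8/7.60 = 3.6579
Since 3.6579 ≥ 1, the system is UNSTABLE.
Queue grows without bound. Need μ > λ = 27.8.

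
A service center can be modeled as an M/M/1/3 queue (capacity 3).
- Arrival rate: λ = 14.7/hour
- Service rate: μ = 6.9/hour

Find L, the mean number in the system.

ρ = λ/μ = 14.7/6.9 = 2.13043
P₀ = (1-ρ)/(1-ρ^(K+1)) = (1-2.13043)/(1-2.13043^4) = -1.1304/-19.6001 = 0.05767
P_K = P₀×ρ^K = 0.057675 × 2.13043^3 = 0.057675 × 9.6695 = 0.5577
L = ρ[1 - (K+1)ρ^K + Kρ^(K+1)] / [(1-ρ)(1-ρ^(K+1))]
L = 2.13043 × (1 - 4×9.66945 + 3×20.6001) / ((1 - 2.13043) × (1 - 20.6001)) = 2.3195 customers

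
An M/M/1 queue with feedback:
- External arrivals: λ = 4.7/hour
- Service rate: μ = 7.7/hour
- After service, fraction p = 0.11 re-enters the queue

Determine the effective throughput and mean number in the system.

Effective arrival rate: λ_eff = λ/(1-p) = 4.7/(1-0.11) = 4.7/0.89 = 5.2809
ρ = λ_eff/μ = 5.2809/7.7 = 0.68583
L = ρ/(1-ρ) = 0.68583/(1-0.68583) = 2.1830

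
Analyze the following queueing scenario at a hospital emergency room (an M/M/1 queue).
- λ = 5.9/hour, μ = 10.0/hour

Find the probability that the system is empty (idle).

ρ = λ/μ = 5.9/10.0 = 0.5900
P(0) = 1 - ρ = 1 - 0.5900 = 0.4100
The server is idle 41.00% of the time.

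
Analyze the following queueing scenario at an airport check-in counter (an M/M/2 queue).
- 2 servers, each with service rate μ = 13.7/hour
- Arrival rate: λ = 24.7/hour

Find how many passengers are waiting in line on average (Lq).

Traffic intensity: ρ = λ/(cμ) = 24.7/(2×13.7) = 0.9015
Since ρ = 0.9015 < 1, system is stable.
Offered load a = λ/μ = cρ = 24.7/13.7 = 1.8029
P₀ = [ Σₙ₌₀^1 aⁿ/n! + a^2/(2!(1-ρ)) ]⁻¹
Σ = a^0/0! + a^1/1! = 1.0000 + 1.8029 = 2.8029
a^2/(2!(1-ρ)) = 3.25052/(2 × 0.0985401) = 16.4934
P₀ = 1/(2.8029 + 16.4934) = 0.05182
Lq = P₀·a^2·ρ / (2!(1-ρ)²) = 0.0518234 × 3.25052 × 0.901460 / (2 × 0.00971016) = 7.8193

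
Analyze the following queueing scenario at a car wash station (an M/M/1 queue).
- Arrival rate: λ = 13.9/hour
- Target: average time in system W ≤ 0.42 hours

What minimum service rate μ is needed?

For M/M/1: W = 1/(μ-λ)
Need W ≤ 0.42, so 1/(μ-λ) ≤ 0.42
μ - λ ≥ 1/0.42 = 2.3810
μ ≥ 13.9 + 2.3810 = 16.2810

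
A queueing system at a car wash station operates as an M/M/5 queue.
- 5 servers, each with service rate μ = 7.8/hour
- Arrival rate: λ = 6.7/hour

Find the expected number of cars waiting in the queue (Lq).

Traffic intensity: ρ = λ/(cμ) = 6.7/(5×7.8) = 0.1718
Since ρ = 0.1718 < 1, system is stable.
Offered load a = λ/μ = cρ = 6.7/7.8 = 0.8590
P₀ = [ Σₙ₌₀^4 aⁿ/n! + a^5/(5!(1-ρ)) ]⁻¹
Σ = a^0/0! + a^1/1! + a^2/2! + a^3/3! + a^4/4! = 1.0000 + 0.8590 + 0.3689 + 0.1056 + 0.02268 = 2.3562
a^5/(5!(1-ρ)) = 0.4676/(120 × 0.8282) = 0.004705
P₀ = 1/(2.3562 + 0.004705) = 0.4236
Lq = P₀·a^5·ρ / (5!(1-ρ)²) = 0.4236 × 0.4676 × 0.1718 / (120 × 0.6859) = 0.0004134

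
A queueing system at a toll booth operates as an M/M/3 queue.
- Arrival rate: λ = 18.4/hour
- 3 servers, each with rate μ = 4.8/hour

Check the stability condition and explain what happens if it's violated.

Stability requires ρ = λ/(cμ) < 1
ρ = 18.4/(3 × 4.8) = 18.4/14.40 = 1.2778
Since 1.2778 ≥ 1, the system is UNSTABLE.
Need c > λ/μ = 18.4/4.8 = 3.83.
Minimum servers needed: c = 4.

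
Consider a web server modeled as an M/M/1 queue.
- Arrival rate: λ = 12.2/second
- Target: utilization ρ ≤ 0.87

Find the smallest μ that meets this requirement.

ρ = λ/μ, so μ = λ/ρ
μ ≥ 12.2/0.87 = 14.0230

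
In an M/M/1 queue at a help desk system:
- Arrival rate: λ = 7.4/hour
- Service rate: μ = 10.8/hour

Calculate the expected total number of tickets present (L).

ρ = λ/μ = 7.4/10.8 = 0.6852
For M/M/1: L = λ/(μ-λ)
L = 7.4/(10.8-7.4) = 7.4/3.40
L = 2.1765 tickets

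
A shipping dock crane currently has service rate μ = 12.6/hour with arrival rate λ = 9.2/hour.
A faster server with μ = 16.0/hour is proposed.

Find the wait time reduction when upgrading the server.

System 1: ρ₁ = 9.2/12.6 = 0.7302, W₁ = 1/(12.6-9.2) = 0.29412
System 2: ρ₂ = 9.2/16.0 = 0.5750, W₂ = 1/(16.0-9.2) = 0.14706
Improvement: (W₁-W₂)/W₁ = (0.29412-0.14706)/0.29412 = 50.00%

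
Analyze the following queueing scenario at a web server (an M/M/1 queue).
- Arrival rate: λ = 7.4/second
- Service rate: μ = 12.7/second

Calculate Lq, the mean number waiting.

ρ = λ/μ = 7.4/12.7 = 0.5827
For M/M/1: Lq = λ²/(μ(μ-λ))
Lq = 54.76/(12.7 × 5.30)
Lq = 0.8135 requests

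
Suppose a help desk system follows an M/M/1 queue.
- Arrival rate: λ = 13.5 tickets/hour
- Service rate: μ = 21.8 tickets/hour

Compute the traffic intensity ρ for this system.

Server utilization: ρ = λ/μ
ρ = 13.5/21.8 = 0.6193
The server is busy 61.93% of the time.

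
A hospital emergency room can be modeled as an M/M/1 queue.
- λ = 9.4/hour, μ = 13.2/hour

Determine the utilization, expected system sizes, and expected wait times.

Step 1: ρ = λ/μ = 9.4/13.2 = 0.7121
Step 2: L = λ/(μ-λ) = 9.4/3.80 = 2.4737
Step 3: Lq = λ²/(μ(μ-λ)) = 88.36/(13.2×3.80) = 1.7616
Step 4: W = 1/(μ-λ) = 1/3.80 = 0.26316
Step 5: Wq = λ/(μ(μ-λ)) = 9.4/(13.2×3.80) = 0.1874
Step 6: P(0) = 1-ρ = 0.2879
Verify: L = λW = 9.4×0.26316 = 2.4737 ✔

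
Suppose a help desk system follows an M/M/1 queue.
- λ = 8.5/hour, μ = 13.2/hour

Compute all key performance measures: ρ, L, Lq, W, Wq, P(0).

Step 1: ρ = λ/μ = 8.5/13.2 = 0.6439
Step 2: L = λ/(μ-λ) = 8.5/4.70 = 1.8085
Step 3: Lq = λ²/(μ(μ-λ)) = 72.25/(13.2×4.70) = 1.1646
Step 4: W = 1/(μ-λ) = 1/4.70 = 0.21277
Step 5: Wq = λ/(μ(μ-λ)) = 8.5/(13.2×4.70) = 0.1370
Step 6: P(0) = 1-ρ = 0.3561
Verify: L = λW = 8.5×0.21277 = 1.8085 ✔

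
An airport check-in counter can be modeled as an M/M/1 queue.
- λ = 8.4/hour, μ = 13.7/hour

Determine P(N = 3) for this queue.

ρ = λ/μ = 8.4/13.7 = 0.61314
P(n) = (1-ρ)ρⁿ
P(3) = (1-0.61314) × 0.61314^3
P(3) = 0.38686 × 0.23050
P(3) = 0.08917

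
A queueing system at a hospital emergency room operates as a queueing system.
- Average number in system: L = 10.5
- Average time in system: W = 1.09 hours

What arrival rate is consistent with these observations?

Little's Law: L = λW, so λ = L/W
λ = 10.5/1.09 = 9.6330 patients/hour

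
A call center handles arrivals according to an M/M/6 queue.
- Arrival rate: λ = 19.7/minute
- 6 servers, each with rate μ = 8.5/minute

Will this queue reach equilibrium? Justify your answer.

Stability requires ρ = λ/(cμ) < 1
ρ = 19.7/(6 × 8.5) = 19.7/51.00 = 0.3863
Since 0.3863 < 1, the system is STABLE.
The servers are busy 38.63% of the time.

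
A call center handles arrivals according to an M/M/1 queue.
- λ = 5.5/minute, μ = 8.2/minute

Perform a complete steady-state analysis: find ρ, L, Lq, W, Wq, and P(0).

Step 1: ρ = λ/μ = 5.5/8.2 = 0.6707
Step 2: L = λ/(μ-λ) = 5.5/2.70 = 2.0370
Step 3: Lq = λ²/(μ(μ-λ)) = 30.25/(8.2×2.70) = 1.3663
Step 4: W = 1/(μ-λ) = 1/2.70 = 0.37037
Step 5: Wq = λ/(μ(μ-λ)) = 5.5/(8.2×2.70) = 0.2484
Step 6: P(0) = 1-ρ = 0.3293
Verify: L = λW = 5.5×0.37037 = 2.0370 ✔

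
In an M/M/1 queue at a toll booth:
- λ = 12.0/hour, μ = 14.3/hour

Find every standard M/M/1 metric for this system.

Step 1: ρ = λ/μ = 12.0/14.3 = 0.8392
Step 2: L = λ/(μ-λ) = 12.0/2.30 = 5.2174
Step 3: Lq = λ²/(μ(μ-λ)) = 144.00/(14.3×2.30) = 4.3782
Step 4: W = 1/(μ-λ) = 1/2.30 = 0.43478
Step 5: Wq = λ/(μ(μ-λ)) = 12.0/(14.3×2.30) = 0.3649
Step 6: P(0) = 1-ρ = 0.1608
Verify: L = λW = 12.0×0.43478 = 5.2174 ✔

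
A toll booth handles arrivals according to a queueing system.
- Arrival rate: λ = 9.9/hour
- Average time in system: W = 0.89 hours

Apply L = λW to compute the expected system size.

Little's Law: L = λW
L = 9.9 × 0.89 = 8.8110 vehicles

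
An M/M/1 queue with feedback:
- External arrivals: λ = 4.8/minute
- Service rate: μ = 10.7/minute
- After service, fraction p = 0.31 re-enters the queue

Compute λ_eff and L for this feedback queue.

Effective arrival rate: λ_eff = λ/(1-p) = 4.8/(1-0.31) = 4.8/0.69 = 6.9565
ρ = λ_eff/μ = 6.9565/10.7 = 0.65014
L = ρ/(1-ρ) = 0.65014/(1-0.65014) = 1.8583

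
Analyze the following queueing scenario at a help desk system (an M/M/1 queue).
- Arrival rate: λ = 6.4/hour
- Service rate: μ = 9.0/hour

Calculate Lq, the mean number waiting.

ρ = λ/μ = 6.4/9.0 = 0.7111
For M/M/1: Lq = λ²/(μ(μ-λ))
Lq = 40.96/(9.0 × 2.60)
Lq = 1.7504 tickets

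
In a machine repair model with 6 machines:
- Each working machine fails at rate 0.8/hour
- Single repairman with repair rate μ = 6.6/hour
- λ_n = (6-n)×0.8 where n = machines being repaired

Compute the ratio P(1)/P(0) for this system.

P(1)/P(0) = ∏_{i=0}^{1-1} λ_i/μ_{i+1}
= (6-0)×0.8/6.6
= 0.7273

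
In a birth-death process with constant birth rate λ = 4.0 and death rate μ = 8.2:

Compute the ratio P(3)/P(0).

For constant rates: P(n)/P(0) = (λ/μ)^n
P(3)/P(0) = (4.0/8.2)^3 = 0.4878^3 = 0.1161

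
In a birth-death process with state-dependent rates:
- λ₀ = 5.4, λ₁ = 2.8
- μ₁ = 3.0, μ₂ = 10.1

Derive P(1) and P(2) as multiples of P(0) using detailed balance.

Balance equations:
State 0: λ₀P₀ = μ₁P₁ → P₁ = (λ₀/μ₁)P₀ = (5.4/3.0)P₀ = 1.8000P₀
State 1: P₂ = (λ₀λ₁)/(μ₁μ₂)P₀ = (5.4×2.8)/(3.0×10.1)P₀ = 0.4990P₀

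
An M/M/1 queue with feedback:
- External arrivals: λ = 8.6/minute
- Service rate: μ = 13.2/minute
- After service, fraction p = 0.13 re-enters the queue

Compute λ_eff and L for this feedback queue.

Effective arrival rate: λ_eff = λ/(1-p) = 8.6/(1-0.13) = 8.6/0.87 = 9.8851
ρ = λ_eff/μ = 9.8851/13.2 = 0.74887
L = ρ/(1-ρ) = 0.74887/(1-0.74887) = 2.9820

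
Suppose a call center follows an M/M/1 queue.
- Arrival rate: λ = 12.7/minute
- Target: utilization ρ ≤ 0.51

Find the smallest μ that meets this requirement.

ρ = λ/μ, so μ = λ/ρ
μ ≥ 12.7/0.51 = 24.9020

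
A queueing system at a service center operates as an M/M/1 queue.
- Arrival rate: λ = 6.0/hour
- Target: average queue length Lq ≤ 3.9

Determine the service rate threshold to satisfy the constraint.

For M/M/1: Lq = λ²/(μ(μ-λ))
Need Lq ≤ 3.9, i.e. μ(μ-λ) ≥ λ²/3.9
μ² - 6.0μ - 36.00/3.9 ≥ 0  →  μ² - 6.0μ - 9.23077 ≥ 0
Quadratic formula (positive root): μ = [λ + √(λ² + 4×9.23077)]/2
Discriminant: 36.00 + 4×9.23077 = 72.9231, √72.9231 = 8.5395
μ ≥ (6.0 + 8.5395)/2 = 7.2698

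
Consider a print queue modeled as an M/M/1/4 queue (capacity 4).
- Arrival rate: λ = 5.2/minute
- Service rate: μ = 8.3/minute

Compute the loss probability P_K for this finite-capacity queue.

ρ = λ/μ = 5.2/8.3 = 0.62651
P₀ = (1-ρ)/(1-ρ^(K+1)) = (1-0.62651)/(1-0.62651^5) = 0.3735/0.9035 = 0.4134
P_K = P₀×ρ^K = 0.41339 × 0.62651^4 = 0.41339 × 0.15407 = 0.06369
Blocking probability = 6.37%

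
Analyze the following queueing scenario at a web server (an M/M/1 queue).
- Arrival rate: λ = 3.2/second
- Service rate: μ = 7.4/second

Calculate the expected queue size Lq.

ρ = λ/μ = 3.2/7.4 = 0.4324
For M/M/1: Lq = λ²/(μ(μ-λ))
Lq = 10.24/(7.4 × 4.20)
Lq = 0.3295 requests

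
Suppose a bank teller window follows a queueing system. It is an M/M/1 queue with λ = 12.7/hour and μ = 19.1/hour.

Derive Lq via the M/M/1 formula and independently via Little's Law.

Method 1 (direct): Lq = λ²/(μ(μ-λ)) = 161.29/(19.1 × 6.40) = 1.3195

Method 2 (Little's Law):
W = 1/(μ-λ) = 1/6.40 = 0.15625
Wq = W - 1/μ = 0.15625 - 0.052356 = 0.1039
Lq = λWq = 12.7 × 0.1039 = 1.3195 ✔ (matches Method 1)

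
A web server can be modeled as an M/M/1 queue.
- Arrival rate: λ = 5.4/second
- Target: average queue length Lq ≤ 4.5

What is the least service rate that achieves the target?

For M/M/1: Lq = λ²/(μ(μ-λ))
Need Lq ≤ 4.5, i.e. μ(μ-λ) ≥ λ²/4.5
μ² - 5.4μ - 29.16/4.5 ≥ 0  →  μ² - 5.4μ - 6.4800 ≥ 0
Quadratic formula (positive root): μ = [λ + √(λ² + 4×6.4800)]/2
Discriminant: 29.16 + 4×6.4800 = 55.0800, √55.0800 = 7.4216
μ ≥ (5.4 + 7.4216)/2 = 6.4108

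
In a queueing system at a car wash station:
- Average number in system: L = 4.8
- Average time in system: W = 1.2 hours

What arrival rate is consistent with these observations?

Little's Law: L = λW, so λ = L/W
λ = 4.8/1.2 = 4.0000 cars/hour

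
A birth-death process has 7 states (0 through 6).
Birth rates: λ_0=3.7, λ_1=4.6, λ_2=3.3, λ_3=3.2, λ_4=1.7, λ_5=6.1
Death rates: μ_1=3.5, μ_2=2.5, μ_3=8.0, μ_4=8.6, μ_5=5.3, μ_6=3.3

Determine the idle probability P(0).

Ratios P(n)/P(0) = (λ₀···λₙ₋₁)/(μ₁···μₙ):
P(1)/P(0) = (3.7)/(3.5) = 1.0571
P(2)/P(0) = (3.7×4.6)/(3.5×2.5) = 1.9451
P(3)/P(0) = (3.7×4.6×3.3)/(3.5×2.5×8.0) = 0.8024
P(4)/P(0) = (3.7×4.6×3.3×3.2)/(3.5×2.5×8.0×8.6) = 0.2986
P(5)/P(0) = (3.7×4.6×3.3×3.2×1.7)/(3.5×2.5×8.0×8.6×5.3) = 0.09576
P(6)/P(0) = (3.7×4.6×3.3×3.2×1.7×6.1)/(3.5×2.5×8.0×8.6×5.3×3.3) = 0.1770

Normalization: ∑ P(n) = 1
P(0) × (1.0000 + 1.0571 + 1.9451 + 0.8024 + 0.2986 + 0.09576 + 0.1770) = 1
P(0) × 5.3760 = 1
P(0) = 1/5.3760 = 0.1860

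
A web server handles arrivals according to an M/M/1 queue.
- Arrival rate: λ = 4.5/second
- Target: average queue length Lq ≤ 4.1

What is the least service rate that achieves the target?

For M/M/1: Lq = λ²/(μ(μ-λ))
Need Lq ≤ 4.1, i.e. μ(μ-λ) ≥ λ²/4.1
μ² - 4.5μ - 20.25/4.1 ≥ 0  →  μ² - 4.5μ - 4.93902 ≥ 0
Quadratic formula (positive root): μ = [λ + √(λ² + 4×4.93902)]/2
Discriminant: 20.25 + 4×4.93902 = 40.0061, √40.0061 = 6.3250
μ ≥ (4.5 + 6.3250)/2 = 5.4125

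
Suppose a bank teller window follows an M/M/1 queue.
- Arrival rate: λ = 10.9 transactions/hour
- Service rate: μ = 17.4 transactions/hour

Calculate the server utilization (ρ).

Server utilization: ρ = λ/μ
ρ = 10.9/17.4 = 0.6264
The server is busy 62.64% of the time.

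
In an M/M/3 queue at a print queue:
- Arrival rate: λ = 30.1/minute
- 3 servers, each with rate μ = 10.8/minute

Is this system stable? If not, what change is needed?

Stability requires ρ = λ/(cμ) < 1
ρ = 30.1/(3 × 10.8) = 30.1/32.40 = 0.9290
Since 0.9290 < 1, the system is STABLE.
The servers are busy 92.90% of the time.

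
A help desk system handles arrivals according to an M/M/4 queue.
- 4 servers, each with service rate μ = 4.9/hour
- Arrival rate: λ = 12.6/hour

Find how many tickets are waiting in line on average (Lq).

Traffic intensity: ρ = λ/(cμ) = 12.6/(4×4.9) = 0.6429
Since ρ = 0.6429 < 1, system is stable.
Offered load a = λ/μ = cρ = 12.6/4.9 = 2.5714
P₀ = [ Σₙ₌₀^3 aⁿ/n! + a^4/(4!(1-ρ)) ]⁻¹
Σ = a^0/0! + a^1/1! + a^2/2! + a^3/3! = 1.00000 + 2.57143 + 3.30612 + 2.83382 = 9.7114
a^4/(4!(1-ρ)) = 43.7218/(24 × 0.35714) = 5.1009
P₀ = 1/(9.7114 + 5.1009) = 0.06751
Lq = P₀·a^4·ρ / (4!(1-ρ)²) = 0.067512 × 43.7218 × 0.64286 / (24 × 0.12755) = 0.6199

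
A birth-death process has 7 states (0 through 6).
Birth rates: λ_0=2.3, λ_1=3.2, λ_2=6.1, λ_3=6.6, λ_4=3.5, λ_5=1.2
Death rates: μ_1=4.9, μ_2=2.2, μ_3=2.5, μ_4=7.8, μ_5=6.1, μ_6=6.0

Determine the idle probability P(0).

Ratios P(n)/P(0) = (λ₀···λₙ₋₁)/(μ₁···μₙ):
P(1)/P(0) = (2.3)/(4.9) = 0.4694
P(2)/P(0) = (2.3×3.2)/(4.9×2.2) = 0.6827
P(3)/P(0) = (2.3×3.2×6.1)/(4.9×2.2×2.5) = 1.6659
P(4)/P(0) = (2.3×3.2×6.1×6.6)/(4.9×2.2×2.5×7.8) = 1.4096
P(5)/P(0) = (2.3×3.2×6.1×6.6×3.5)/(4.9×2.2×2.5×7.8×6.1) = 0.8088
P(6)/P(0) = (2.3×3.2×6.1×6.6×3.5×1.2)/(4.9×2.2×2.5×7.8×6.1×6.0) = 0.1618

Normalization: ∑ P(n) = 1
P(0) × (1.0000 + 0.4694 + 0.6827 + 1.6659 + 1.4096 + 0.8088 + 0.1618) = 1
P(0) × 6.1982 = 1
P(0) = 1/6.1982 = 0.1613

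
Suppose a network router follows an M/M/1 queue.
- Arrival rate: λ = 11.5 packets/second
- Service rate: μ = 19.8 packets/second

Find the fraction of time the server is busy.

Server utilization: ρ = λ/μ
ρ = 11.5/19.8 = 0.5808
The server is busy 58.08% of the time.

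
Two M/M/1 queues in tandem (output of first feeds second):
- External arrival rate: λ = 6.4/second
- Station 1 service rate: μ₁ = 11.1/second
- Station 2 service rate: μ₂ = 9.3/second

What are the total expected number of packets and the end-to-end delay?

By Jackson's theorem, each station behaves as independent M/M/1.
Station 1: ρ₁ = 6.4/11.1 = 0.5766, L₁ = ρ₁/(1-ρ₁) = λ/(μ₁-λ) = 6.4/4.70 = 1.3617
Station 2: ρ₂ = 6.4/9.3 = 0.6882, L₂ = ρ₂/(1-ρ₂) = λ/(μ₂-λ) = 6.4/2.90 = 2.2069
Total: L = L₁ + L₂ = 1.3617 + 2.2069 = 3.5686
W = L/λ = 3.5686/6.4 = 0.5576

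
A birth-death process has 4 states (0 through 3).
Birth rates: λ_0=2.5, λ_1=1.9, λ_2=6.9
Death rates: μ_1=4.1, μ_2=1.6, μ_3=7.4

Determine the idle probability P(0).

Ratios P(n)/P(0) = (λ₀···λₙ₋₁)/(μ₁···μₙ):
P(1)/P(0) = (2.5)/(4.1) = 0.60976
P(2)/P(0) = (2.5×1.9)/(4.1×1.6) = 0.72409
P(3)/P(0) = (2.5×1.9×6.9)/(4.1×1.6×7.4) = 0.67516

Normalization: ∑ P(n) = 1
P(0) × (1.0000 + 0.60976 + 0.72409 + 0.67516) = 1
P(0) × 3.0090 = 1
P(0) = 1/3.0090 = 0.3323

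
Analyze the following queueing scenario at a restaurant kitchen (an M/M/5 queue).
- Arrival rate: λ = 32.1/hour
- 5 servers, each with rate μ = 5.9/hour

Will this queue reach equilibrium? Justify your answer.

Stability requires ρ = λ/(cμ) < 1
ρ = 32.1/(5 × 5.9) = 32.1/29.50 = 1.0881
Since 1.0881 ≥ 1, the system is UNSTABLE.
Need c > λ/μ = 32.1/5.9 = 5.44.
Minimum servers needed: c = 6.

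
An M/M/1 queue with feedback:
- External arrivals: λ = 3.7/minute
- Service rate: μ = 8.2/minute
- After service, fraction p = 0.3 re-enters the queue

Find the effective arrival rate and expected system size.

Effective arrival rate: λ_eff = λ/(1-p) = 3.7/(1-0.3) = 3.7/0.70 = 5.2857
ρ = λ_eff/μ = 5.2857/8.2 = 0.6446
L = ρ/(1-ρ) = 0.6446/(1-0.6446) = 1.8137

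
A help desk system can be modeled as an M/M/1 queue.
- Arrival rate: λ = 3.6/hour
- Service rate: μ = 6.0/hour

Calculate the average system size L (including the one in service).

ρ = λ/μ = 3.6/6.0 = 0.6000
For M/M/1: L = λ/(μ-λ)
L = 3.6/(6.0-3.6) = 3.6/2.40
L = 1.5000 tickets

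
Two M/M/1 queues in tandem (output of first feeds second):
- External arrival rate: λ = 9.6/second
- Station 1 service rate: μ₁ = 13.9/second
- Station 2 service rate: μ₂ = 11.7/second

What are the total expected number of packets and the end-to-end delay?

By Jackson's theorem, each station behaves as independent M/M/1.
Station 1: ρ₁ = 9.6/13.9 = 0.6906, L₁ = ρ₁/(1-ρ₁) = λ/(μ₁-λ) = 9.6/4.30 = 2.23256
Station 2: ρ₂ = 9.6/11.7 = 0.8205, L₂ = ρ₂/(1-ρ₂) = λ/(μ₂-λ) = 9.6/2.10 = 4.57143
Total: L = L₁ + L₂ = 2.23256 + 4.57143 = 6.80399
W = L/λ = 6.80399/9.6 = 0.7087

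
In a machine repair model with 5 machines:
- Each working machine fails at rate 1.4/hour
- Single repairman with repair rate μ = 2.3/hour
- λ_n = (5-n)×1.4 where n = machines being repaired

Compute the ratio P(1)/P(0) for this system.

P(1)/P(0) = ∏_{i=0}^{1-1} λ_i/μ_{i+1}
= (5-0)×1.4/2.3
= 3.0435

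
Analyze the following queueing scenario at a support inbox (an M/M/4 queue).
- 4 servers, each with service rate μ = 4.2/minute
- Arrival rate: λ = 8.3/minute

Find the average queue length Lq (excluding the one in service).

Traffic intensity: ρ = λ/(cμ) = 8.3/(4×4.2) = 0.4940
Since ρ = 0.4940 < 1, system is stable.
Offered load a = λ/μ = cρ = 8.3/4.2 = 1.9762
P₀ = [ Σₙ₌₀^3 aⁿ/n! + a^4/(4!(1-ρ)) ]⁻¹
Σ = a^0/0! + a^1/1! + a^2/2! + a^3/3! = 1.00000 + 1.97619 + 1.95266 + 1.28628 = 6.2151
a^4/(4!(1-ρ)) = 15.2516/(24 × 0.50595) = 1.2560
P₀ = 1/(6.2151 + 1.2560) = 0.1338
Lq = P₀·a^4·ρ / (4!(1-ρ)²) = 0.13385 × 15.2516 × 0.49405 / (24 × 0.25599) = 0.1642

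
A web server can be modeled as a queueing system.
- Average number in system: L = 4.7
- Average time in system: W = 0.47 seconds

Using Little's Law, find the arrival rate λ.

Little's Law: L = λW, so λ = L/W
λ = 4.7/0.47 = 10.0000 requests/second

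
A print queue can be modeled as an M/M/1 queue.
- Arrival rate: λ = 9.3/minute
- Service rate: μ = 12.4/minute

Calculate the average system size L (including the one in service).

ρ = λ/μ = 9.3/12.4 = 0.7500
For M/M/1: L = λ/(μ-λ)
L = 9.3/(12.4-9.3) = 9.3/3.10
L = 3.0000 jobs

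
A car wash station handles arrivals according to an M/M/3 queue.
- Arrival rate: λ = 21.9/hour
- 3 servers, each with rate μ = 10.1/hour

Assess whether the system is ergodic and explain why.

Stability requires ρ = λ/(cμ) < 1
ρ = 21.9/(3 × 10.1) = 21.9/30.30 = 0.7228
Since 0.7228 < 1, the system is STABLE.
The servers are busy 72.28% of the time.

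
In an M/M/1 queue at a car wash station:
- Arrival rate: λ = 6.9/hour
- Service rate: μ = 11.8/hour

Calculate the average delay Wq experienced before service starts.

First, compute utilization: ρ = λ/μ = 6.9/11.8 = 0.5847
For M/M/1: Wq = λ/(μ(μ-λ))
Wq = 6.9/(11.8 × (11.8-6.9))
Wq = 6.9/(11.8 × 4.90)
Wq = 0.1193 hours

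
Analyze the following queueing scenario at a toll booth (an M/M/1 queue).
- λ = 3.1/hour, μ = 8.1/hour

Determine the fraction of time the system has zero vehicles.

ρ = λ/μ = 3.1/8.1 = 0.3827
P(0) = 1 - ρ = 1 - 0.3827 = 0.6173
The server is idle 61.73% of the time.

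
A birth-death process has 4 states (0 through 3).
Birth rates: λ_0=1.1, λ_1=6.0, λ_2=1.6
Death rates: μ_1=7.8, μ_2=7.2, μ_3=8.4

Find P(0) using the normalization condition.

Ratios P(n)/P(0) = (λ₀···λₙ₋₁)/(μ₁···μₙ):
P(1)/P(0) = (1.1)/(7.8) = 0.1410
P(2)/P(0) = (1.1×6.0)/(7.8×7.2) = 0.1175
P(3)/P(0) = (1.1×6.0×1.6)/(7.8×7.2×8.4) = 0.02239

Normalization: ∑ P(n) = 1
P(0) × (1.0000 + 0.1410 + 0.1175 + 0.02239) = 1
P(0) × 1.2809 = 1
P(0) = 1/1.2809 = 0.7807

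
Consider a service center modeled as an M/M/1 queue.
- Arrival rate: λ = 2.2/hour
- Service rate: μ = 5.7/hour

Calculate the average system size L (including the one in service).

ρ = λ/μ = 2.2/5.7 = 0.3860
For M/M/1: L = λ/(μ-λ)
L = 2.2/(5.7-2.2) = 2.2/3.50
L = 0.6286 customers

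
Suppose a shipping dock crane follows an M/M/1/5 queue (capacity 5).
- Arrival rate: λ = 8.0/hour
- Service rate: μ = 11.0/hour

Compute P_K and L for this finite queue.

ρ = λ/μ = 8.0/11.0 = 0.72727
P₀ = (1-ρ)/(1-ρ^(K+1)) = (1-0.72727)/(1-0.72727^6) = 0.2727/0.8520 = 0.3201
P_K = P₀×ρ^K = 0.32009 × 0.72727^5 = 0.32009 × 0.20346 = 0.06513
Blocking probability P_5 = 0.06513 (6.51%)
L = ρ[1 - (K+1)ρ^K + Kρ^(K+1)] / [(1-ρ)(1-ρ^(K+1))]
L = 0.72727 × (1 - 6×0.20346 + 5×0.14797) / ((1 - 0.72727) × (1 - 0.14797)) = 1.6246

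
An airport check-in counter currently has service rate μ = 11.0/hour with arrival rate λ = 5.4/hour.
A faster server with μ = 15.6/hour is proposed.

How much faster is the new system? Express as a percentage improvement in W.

System 1: ρ₁ = 5.4/11.0 = 0.4909, W₁ = 1/(11.0-5.4) = 0.17857
System 2: ρ₂ = 5.4/15.6 = 0.3462, W₂ = 1/(15.6-5.4) = 0.098039
Improvement: (W₁-W₂)/W₁ = (0.17857-0.098039)/0.17857 = 45.10%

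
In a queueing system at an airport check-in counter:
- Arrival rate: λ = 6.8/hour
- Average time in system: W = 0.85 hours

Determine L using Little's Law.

Little's Law: L = λW
L = 6.8 × 0.85 = 5.7800 passengers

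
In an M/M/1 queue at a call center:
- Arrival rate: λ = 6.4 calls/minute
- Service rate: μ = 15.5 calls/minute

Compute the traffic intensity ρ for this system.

Server utilization: ρ = λ/μ
ρ = 6.4/15.5 = 0.4129
The server is busy 41.29% of the time.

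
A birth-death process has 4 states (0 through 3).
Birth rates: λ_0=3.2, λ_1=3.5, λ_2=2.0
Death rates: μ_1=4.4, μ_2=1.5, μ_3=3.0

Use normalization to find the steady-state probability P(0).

Ratios P(n)/P(0) = (λ₀···λₙ₋₁)/(μ₁···μₙ):
P(1)/P(0) = (3.2)/(4.4) = 0.7273
P(2)/P(0) = (3.2×3.5)/(4.4×1.5) = 1.6970
P(3)/P(0) = (3.2×3.5×2.0)/(4.4×1.5×3.0) = 1.1313

Normalization: ∑ P(n) = 1
P(0) × (1.0000 + 0.7273 + 1.6970 + 1.1313) = 1
P(0) × 4.5556 = 1
P(0) = 1/4.5556 = 0.2195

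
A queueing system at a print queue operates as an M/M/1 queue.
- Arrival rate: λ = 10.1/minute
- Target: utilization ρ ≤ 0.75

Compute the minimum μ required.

ρ = λ/μ, so μ = λ/ρ
μ ≥ 10.1/0.75 = 13.4667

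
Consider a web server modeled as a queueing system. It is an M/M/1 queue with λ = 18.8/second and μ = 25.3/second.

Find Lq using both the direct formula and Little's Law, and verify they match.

Method 1 (direct): Lq = λ²/(μ(μ-λ)) = 353.44/(25.3 × 6.50) = 2.1492

Method 2 (Little's Law):
W = 1/(μ-λ) = 1/6.50 = 0.15385
Wq = W - 1/μ = 0.15385 - 0.039526 = 0.11432
Lq = λWq = 18.8 × 0.11432 = 2.1492 ✔ (matches Method 1)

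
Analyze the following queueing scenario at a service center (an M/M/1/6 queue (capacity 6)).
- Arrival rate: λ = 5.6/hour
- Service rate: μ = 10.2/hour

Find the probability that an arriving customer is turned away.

ρ = λ/μ = 5.6/10.2 = 0.5490
P₀ = (1-ρ)/(1-ρ^(K+1)) = (1-0.5490)/(1-0.5490^7) = 0.4510/0.9850 = 0.4579
P_K = P₀×ρ^K = 0.4579 × 0.5490^6 = 0.4579 × 0.02738 = 0.01254
Blocking probability = 1.25%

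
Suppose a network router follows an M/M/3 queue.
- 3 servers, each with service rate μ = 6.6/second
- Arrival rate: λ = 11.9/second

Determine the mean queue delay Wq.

Traffic intensity: ρ = λ/(cμ) = 11.9/(3×6.6) = 0.6010
Since ρ = 0.6010 < 1, system is stable.
Offered load a = λ/μ = cρ = 11.9/6.6 = 1.8030
P₀ = [ Σₙ₌₀^2 aⁿ/n! + a^3/(3!(1-ρ)) ]⁻¹
Σ = a^0/0! + a^1/1! + a^2/2! = 1.0000 + 1.8030 + 1.6255 = 4.4285
a^3/(3!(1-ρ)) = 5.8615/(6 × 0.39899) = 2.4485
P₀ = 1/(4.4285 + 2.4485) = 0.1454
Lq = P₀·a^3·ρ / (3!(1-ρ)²) = 0.14541 × 5.8615 × 0.60101 / (6 × 0.15919) = 0.5363
Wq = Lq/λ = 0.5363/11.9 = 0.04507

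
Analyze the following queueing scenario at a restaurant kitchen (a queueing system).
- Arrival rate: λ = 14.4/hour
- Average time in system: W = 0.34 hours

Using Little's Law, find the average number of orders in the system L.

Little's Law: L = λW
L = 14.4 × 0.34 = 4.8960 orders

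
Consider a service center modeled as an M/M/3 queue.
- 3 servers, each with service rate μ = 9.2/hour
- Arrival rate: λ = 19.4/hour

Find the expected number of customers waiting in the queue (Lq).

Traffic intensity: ρ = λ/(cμ) = 19.4/(3×9.2) = 0.7029
Since ρ = 0.7029 < 1, system is stable.
Offered load a = λ/μ = cρ = 19.4/9.2 = 2.1087
P₀ = [ Σₙ₌₀^2 aⁿ/n! + a^3/(3!(1-ρ)) ]⁻¹
Σ = a^0/0! + a^1/1! + a^2/2! = 1.0000 + 2.1087 + 2.2233 = 5.3320
a^3/(3!(1-ρ)) = 9.3765/(6 × 0.2971) = 5.2600
P₀ = 1/(5.3320 + 5.2600) = 0.09441
Lq = P₀·a^3·ρ / (3!(1-ρ)²) = 0.09441 × 9.3765 × 0.7029 / (6 × 0.08827) = 1.1749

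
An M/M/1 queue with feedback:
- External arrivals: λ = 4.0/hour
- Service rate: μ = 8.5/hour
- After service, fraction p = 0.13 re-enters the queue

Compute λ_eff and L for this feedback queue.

Effective arrival rate: λ_eff = λ/(1-p) = 4.0/(1-0.13) = 4.0/0.87 = 4.5977
ρ = λ_eff/μ = 4.5977/8.5 = 0.5409
L = ρ/(1-ρ) = 0.5409/(1-0.5409) = 1.1782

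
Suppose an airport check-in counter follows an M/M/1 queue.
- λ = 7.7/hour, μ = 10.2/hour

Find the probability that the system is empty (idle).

ρ = λ/μ = 7.7/10.2 = 0.7549
P(0) = 1 - ρ = 1 - 0.7549 = 0.2451
The server is idle 24.51% of the time.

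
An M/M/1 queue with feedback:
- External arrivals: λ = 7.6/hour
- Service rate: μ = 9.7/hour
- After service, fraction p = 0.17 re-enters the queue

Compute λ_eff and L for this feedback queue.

Effective arrival rate: λ_eff = λ/(1-p) = 7.6/(1-0.17) = 7.6/0.83 = 9.15663
ρ = λ_eff/μ = 9.15663/9.7 = 0.943982
L = ρ/(1-ρ) = 0.943982/(1-0.943982) = 16.8514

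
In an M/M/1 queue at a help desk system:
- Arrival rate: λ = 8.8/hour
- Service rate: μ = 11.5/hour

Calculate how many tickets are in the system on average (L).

ρ = λ/μ = 8.8/11.5 = 0.7652
For M/M/1: L = λ/(μ-λ)
L = 8.8/(11.5-8.8) = 8.8/2.70
L = 3.2593 tickets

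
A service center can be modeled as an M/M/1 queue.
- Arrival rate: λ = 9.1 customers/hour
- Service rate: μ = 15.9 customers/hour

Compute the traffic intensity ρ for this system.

Server utilization: ρ = λ/μ
ρ = 9.1/15.9 = 0.5723
The server is busy 57.23% of the time.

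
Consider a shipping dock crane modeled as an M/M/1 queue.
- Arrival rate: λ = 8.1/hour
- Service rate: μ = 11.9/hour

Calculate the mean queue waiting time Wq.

First, compute utilization: ρ = λ/μ = 8.1/11.9 = 0.6807
For M/M/1: Wq = λ/(μ(μ-λ))
Wq = 8.1/(11.9 × (11.9-8.1))
Wq = 8.1/(11.9 × 3.80)
Wq = 0.1791 hours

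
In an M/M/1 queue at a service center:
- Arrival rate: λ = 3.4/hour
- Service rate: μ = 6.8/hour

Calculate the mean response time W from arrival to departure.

First, compute utilization: ρ = λ/μ = 3.4/6.8 = 0.5000
For M/M/1: W = 1/(μ-λ)
W = 1/(6.8-3.4) = 1/3.40
W = 0.2941 hours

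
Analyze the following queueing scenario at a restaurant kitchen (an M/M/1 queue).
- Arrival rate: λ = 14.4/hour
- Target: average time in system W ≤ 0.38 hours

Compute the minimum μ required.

For M/M/1: W = 1/(μ-λ)
Need W ≤ 0.38, so 1/(μ-λ) ≤ 0.38
μ - λ ≥ 1/0.38 = 2.6316
μ ≥ 14.4 + 2.6316 = 17.0316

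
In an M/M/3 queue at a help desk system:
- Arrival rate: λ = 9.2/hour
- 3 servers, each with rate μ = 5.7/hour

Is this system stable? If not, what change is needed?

Stability requires ρ = λ/(cμ) < 1
ρ = 9.2/(3 × 5.7) = 9.2/17.10 = 0.5380
Since 0.5380 < 1, the system is STABLE.
The servers are busy 53.80% of the time.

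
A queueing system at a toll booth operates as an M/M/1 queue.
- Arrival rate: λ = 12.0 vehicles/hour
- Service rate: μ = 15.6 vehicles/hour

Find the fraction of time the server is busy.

Server utilization: ρ = λ/μ
ρ = 12.0/15.6 = 0.7692
The server is busy 76.92% of the time.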